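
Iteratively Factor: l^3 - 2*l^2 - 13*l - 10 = (l - 5)*(l^2 + 3*l + 2) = (l - 5)*(l + 2)*(l + 1)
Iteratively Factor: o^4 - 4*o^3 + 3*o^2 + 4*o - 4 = (o - 1)*(o^3 - 3*o^2 + 4) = (o - 2)*(o - 1)*(o^2 - o - 2) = (o - 2)*(o - 1)*(o + 1)*(o - 2)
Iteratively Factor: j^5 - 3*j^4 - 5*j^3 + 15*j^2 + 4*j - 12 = (j - 1)*(j^4 - 2*j^3 - 7*j^2 + 8*j + 12) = (j - 2)*(j - 1)*(j^3 - 7*j - 6) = (j - 2)*(j - 1)*(j + 1)*(j^2 - j - 6) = (j - 3)*(j - 2)*(j - 1)*(j + 1)*(j + 2)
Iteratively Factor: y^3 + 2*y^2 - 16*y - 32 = (y - 4)*(y^2 + 6*y + 8) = (y - 4)*(y + 2)*(y + 4)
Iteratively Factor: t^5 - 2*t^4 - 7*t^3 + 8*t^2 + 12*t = (t + 2)*(t^4 - 4*t^3 + t^2 + 6*t) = t*(t + 2)*(t^3 - 4*t^2 + t + 6) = t*(t - 2)*(t + 2)*(t^2 - 2*t - 3) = t*(t - 2)*(t + 1)*(t + 2)*(t - 3)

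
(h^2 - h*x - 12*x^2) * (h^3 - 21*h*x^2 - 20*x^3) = h^5 - h^4*x - 33*h^3*x^2 + h^2*x^3 + 272*h*x^4 + 240*x^5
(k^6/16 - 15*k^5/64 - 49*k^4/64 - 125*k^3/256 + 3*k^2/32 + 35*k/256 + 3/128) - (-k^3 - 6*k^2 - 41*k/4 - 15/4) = k^6/16 - 15*k^5/64 - 49*k^4/64 + 131*k^3/256 + 195*k^2/32 + 2659*k/256 + 483/128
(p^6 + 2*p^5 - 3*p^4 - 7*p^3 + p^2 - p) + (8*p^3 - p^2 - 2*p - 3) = p^6 + 2*p^5 - 3*p^4 + p^3 - 3*p - 3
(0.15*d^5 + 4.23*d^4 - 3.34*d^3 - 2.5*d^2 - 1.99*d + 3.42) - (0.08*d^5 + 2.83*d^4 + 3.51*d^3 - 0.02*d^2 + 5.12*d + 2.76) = 0.07*d^5 + 1.4*d^4 - 6.85*d^3 - 2.48*d^2 - 7.11*d + 0.66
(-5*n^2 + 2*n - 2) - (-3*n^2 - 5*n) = -2*n^2 + 7*n - 2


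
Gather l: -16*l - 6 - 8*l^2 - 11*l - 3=-8*l^2 - 27*l - 9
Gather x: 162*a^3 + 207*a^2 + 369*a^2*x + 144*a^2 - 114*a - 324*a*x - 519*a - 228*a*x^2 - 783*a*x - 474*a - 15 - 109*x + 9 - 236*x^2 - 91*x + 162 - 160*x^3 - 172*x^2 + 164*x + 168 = 162*a^3 + 351*a^2 - 1107*a - 160*x^3 + x^2*(-228*a - 408) + x*(369*a^2 - 1107*a - 36) + 324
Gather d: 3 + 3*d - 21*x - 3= 3*d - 21*x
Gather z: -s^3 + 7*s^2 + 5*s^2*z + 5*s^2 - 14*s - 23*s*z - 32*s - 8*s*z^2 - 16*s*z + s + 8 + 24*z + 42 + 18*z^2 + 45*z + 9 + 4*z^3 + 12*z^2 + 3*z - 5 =-s^3 + 12*s^2 - 45*s + 4*z^3 + z^2*(30 - 8*s) + z*(5*s^2 - 39*s + 72) + 54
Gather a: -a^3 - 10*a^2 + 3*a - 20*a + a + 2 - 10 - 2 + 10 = -a^3 - 10*a^2 - 16*a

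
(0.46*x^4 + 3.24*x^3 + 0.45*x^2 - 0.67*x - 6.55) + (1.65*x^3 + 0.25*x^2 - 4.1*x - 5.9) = 0.46*x^4 + 4.89*x^3 + 0.7*x^2 - 4.77*x - 12.45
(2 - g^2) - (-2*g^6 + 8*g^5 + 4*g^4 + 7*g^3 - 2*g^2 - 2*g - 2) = 2*g^6 - 8*g^5 - 4*g^4 - 7*g^3 + g^2 + 2*g + 4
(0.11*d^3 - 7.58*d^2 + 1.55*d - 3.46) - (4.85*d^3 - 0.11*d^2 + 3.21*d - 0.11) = -4.74*d^3 - 7.47*d^2 - 1.66*d - 3.35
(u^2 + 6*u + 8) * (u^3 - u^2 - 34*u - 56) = u^5 + 5*u^4 - 32*u^3 - 268*u^2 - 608*u - 448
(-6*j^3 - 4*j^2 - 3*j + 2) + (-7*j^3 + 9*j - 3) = -13*j^3 - 4*j^2 + 6*j - 1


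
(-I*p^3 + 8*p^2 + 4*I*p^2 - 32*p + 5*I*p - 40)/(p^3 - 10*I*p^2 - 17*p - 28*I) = (-I*p^3 + 4*p^2*(2 + I) + p*(-32 + 5*I) - 40)/(p^3 - 10*I*p^2 - 17*p - 28*I)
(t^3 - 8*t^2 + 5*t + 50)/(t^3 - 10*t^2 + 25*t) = (t + 2)/t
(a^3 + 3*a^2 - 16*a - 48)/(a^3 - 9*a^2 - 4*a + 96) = (a + 4)/(a - 8)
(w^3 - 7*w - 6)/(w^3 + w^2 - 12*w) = (w^2 + 3*w + 2)/(w*(w + 4))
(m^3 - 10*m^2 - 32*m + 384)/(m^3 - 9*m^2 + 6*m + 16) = (m^2 - 2*m - 48)/(m^2 - m - 2)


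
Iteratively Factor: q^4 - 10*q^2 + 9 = (q - 3)*(q^3 + 3*q^2 - q - 3) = (q - 3)*(q - 1)*(q^2 + 4*q + 3) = (q - 3)*(q - 1)*(q + 3)*(q + 1)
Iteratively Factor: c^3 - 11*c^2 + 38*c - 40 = (c - 4)*(c^2 - 7*c + 10) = (c - 4)*(c - 2)*(c - 5)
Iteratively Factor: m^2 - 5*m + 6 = (m - 2)*(m - 3)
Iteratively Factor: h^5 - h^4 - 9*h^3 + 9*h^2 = (h - 1)*(h^4 - 9*h^2) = (h - 3)*(h - 1)*(h^3 + 3*h^2) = h*(h - 3)*(h - 1)*(h^2 + 3*h) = h*(h - 3)*(h - 1)*(h + 3)*(h)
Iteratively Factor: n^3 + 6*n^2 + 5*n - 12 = (n + 3)*(n^2 + 3*n - 4) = (n + 3)*(n + 4)*(n - 1)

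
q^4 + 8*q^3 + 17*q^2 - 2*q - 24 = (q - 1)*(q + 2)*(q + 3)*(q + 4)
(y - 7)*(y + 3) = y^2 - 4*y - 21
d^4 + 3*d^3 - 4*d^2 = d^2*(d - 1)*(d + 4)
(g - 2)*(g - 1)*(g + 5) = g^3 + 2*g^2 - 13*g + 10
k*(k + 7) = k^2 + 7*k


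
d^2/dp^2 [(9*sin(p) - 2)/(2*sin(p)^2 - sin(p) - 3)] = (-36*sin(p)^4 + 50*sin(p)^3 - 314*sin(p)^2 + 343*sin(p) - 82)/((sin(p) + 1)^2*(2*sin(p) - 3)^3)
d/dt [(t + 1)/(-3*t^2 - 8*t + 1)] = 3*(t^2 + 2*t + 3)/(9*t^4 + 48*t^3 + 58*t^2 - 16*t + 1)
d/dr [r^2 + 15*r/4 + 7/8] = 2*r + 15/4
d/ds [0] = 0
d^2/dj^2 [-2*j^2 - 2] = -4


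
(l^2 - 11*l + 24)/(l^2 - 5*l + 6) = (l - 8)/(l - 2)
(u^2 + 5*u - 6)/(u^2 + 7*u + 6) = (u - 1)/(u + 1)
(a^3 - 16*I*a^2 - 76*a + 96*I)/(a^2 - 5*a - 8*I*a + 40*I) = (a^2 - 8*I*a - 12)/(a - 5)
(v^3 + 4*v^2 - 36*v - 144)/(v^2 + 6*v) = v - 2 - 24/v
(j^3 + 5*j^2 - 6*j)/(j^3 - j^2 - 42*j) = (j - 1)/(j - 7)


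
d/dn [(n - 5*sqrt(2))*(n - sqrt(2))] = 2*n - 6*sqrt(2)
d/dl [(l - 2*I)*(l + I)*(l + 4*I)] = 3*l^2 + 6*I*l + 6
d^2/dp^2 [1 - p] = 0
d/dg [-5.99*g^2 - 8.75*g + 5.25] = -11.98*g - 8.75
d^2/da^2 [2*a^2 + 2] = 4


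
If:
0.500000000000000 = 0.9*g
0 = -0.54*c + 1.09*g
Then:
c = 1.12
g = 0.56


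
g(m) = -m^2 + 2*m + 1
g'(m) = 2 - 2*m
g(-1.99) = -6.94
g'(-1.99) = 5.98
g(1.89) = 1.21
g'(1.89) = -1.78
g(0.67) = 1.89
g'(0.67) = 0.66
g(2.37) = 0.12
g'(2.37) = -2.74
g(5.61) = -19.25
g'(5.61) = -9.22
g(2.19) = 0.58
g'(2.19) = -2.38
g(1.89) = 1.21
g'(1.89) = -1.78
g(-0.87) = -1.50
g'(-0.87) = 3.74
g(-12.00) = -167.00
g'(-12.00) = 26.00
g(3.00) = -2.00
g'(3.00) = -4.00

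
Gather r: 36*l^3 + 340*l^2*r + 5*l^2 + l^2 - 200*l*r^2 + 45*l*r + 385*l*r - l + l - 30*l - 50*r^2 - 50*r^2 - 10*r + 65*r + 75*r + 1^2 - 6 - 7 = 36*l^3 + 6*l^2 - 30*l + r^2*(-200*l - 100) + r*(340*l^2 + 430*l + 130) - 12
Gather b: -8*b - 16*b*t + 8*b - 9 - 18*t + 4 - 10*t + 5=-16*b*t - 28*t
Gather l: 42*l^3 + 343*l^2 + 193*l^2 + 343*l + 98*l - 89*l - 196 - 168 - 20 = 42*l^3 + 536*l^2 + 352*l - 384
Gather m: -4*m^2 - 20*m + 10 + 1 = -4*m^2 - 20*m + 11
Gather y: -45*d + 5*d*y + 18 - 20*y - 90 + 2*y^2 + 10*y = -45*d + 2*y^2 + y*(5*d - 10) - 72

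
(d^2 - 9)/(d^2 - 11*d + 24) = (d + 3)/(d - 8)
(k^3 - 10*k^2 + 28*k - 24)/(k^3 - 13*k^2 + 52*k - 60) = (k - 2)/(k - 5)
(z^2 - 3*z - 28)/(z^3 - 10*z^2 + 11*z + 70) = (z + 4)/(z^2 - 3*z - 10)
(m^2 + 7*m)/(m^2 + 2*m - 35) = m/(m - 5)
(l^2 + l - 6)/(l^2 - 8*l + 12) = (l + 3)/(l - 6)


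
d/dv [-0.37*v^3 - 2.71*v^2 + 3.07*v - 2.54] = -1.11*v^2 - 5.42*v + 3.07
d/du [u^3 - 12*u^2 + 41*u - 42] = 3*u^2 - 24*u + 41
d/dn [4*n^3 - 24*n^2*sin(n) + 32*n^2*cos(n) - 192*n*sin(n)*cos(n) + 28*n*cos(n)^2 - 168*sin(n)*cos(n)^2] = -32*n^2*sin(n) - 24*n^2*cos(n) + 12*n^2 - 48*n*sin(n) - 28*n*sin(2*n) + 64*n*cos(n) - 192*n*cos(2*n) - 96*sin(2*n) - 42*cos(n) + 14*cos(2*n) - 126*cos(3*n) + 14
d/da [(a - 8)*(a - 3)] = 2*a - 11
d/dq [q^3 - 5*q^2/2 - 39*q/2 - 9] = 3*q^2 - 5*q - 39/2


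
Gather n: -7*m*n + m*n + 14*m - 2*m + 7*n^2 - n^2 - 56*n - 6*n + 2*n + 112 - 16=12*m + 6*n^2 + n*(-6*m - 60) + 96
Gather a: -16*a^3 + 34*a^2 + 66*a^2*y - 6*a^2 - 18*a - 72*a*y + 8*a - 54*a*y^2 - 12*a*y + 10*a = -16*a^3 + a^2*(66*y + 28) + a*(-54*y^2 - 84*y)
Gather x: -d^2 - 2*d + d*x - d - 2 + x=-d^2 - 3*d + x*(d + 1) - 2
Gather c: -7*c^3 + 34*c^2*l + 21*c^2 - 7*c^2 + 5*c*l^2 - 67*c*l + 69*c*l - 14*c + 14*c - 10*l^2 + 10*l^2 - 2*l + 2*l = -7*c^3 + c^2*(34*l + 14) + c*(5*l^2 + 2*l)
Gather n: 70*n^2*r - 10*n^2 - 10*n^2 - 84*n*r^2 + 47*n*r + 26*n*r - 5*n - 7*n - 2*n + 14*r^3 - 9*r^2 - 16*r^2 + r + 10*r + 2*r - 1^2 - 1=n^2*(70*r - 20) + n*(-84*r^2 + 73*r - 14) + 14*r^3 - 25*r^2 + 13*r - 2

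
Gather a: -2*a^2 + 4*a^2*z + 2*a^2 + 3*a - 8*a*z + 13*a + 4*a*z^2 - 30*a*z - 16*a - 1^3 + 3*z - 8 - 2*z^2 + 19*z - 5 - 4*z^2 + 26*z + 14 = 4*a^2*z + a*(4*z^2 - 38*z) - 6*z^2 + 48*z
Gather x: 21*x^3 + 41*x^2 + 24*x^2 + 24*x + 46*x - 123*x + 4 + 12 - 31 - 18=21*x^3 + 65*x^2 - 53*x - 33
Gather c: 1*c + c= 2*c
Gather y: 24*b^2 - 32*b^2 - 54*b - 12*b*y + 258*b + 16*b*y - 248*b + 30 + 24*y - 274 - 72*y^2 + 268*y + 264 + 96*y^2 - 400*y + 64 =-8*b^2 - 44*b + 24*y^2 + y*(4*b - 108) + 84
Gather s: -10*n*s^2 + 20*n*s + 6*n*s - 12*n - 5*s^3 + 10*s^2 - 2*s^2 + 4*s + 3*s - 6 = -12*n - 5*s^3 + s^2*(8 - 10*n) + s*(26*n + 7) - 6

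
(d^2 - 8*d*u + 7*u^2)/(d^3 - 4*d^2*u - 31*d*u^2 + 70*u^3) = (-d + u)/(-d^2 - 3*d*u + 10*u^2)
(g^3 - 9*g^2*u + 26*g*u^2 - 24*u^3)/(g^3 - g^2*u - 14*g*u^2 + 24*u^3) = (g - 4*u)/(g + 4*u)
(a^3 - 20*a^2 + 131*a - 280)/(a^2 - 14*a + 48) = (a^2 - 12*a + 35)/(a - 6)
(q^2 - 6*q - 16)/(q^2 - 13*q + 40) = (q + 2)/(q - 5)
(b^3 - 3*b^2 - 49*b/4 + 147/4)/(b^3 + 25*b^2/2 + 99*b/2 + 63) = (2*b^2 - 13*b + 21)/(2*(b^2 + 9*b + 18))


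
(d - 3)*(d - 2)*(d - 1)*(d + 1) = d^4 - 5*d^3 + 5*d^2 + 5*d - 6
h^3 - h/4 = h*(h - 1/2)*(h + 1/2)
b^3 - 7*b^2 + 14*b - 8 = (b - 4)*(b - 2)*(b - 1)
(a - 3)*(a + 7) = a^2 + 4*a - 21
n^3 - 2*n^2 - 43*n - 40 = (n - 8)*(n + 1)*(n + 5)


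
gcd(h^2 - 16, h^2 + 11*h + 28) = h + 4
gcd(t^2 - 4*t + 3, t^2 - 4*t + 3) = t^2 - 4*t + 3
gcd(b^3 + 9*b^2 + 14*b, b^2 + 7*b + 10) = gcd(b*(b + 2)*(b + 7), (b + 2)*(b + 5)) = b + 2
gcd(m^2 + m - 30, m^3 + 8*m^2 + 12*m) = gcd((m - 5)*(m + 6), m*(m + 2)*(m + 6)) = m + 6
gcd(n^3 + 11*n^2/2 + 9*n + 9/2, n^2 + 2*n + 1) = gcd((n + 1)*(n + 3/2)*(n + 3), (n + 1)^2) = n + 1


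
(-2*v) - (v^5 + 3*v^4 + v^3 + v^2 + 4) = -v^5 - 3*v^4 - v^3 - v^2 - 2*v - 4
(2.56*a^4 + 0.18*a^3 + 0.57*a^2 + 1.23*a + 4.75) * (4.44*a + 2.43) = 11.3664*a^5 + 7.02*a^4 + 2.9682*a^3 + 6.8463*a^2 + 24.0789*a + 11.5425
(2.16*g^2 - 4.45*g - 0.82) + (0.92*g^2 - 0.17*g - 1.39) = 3.08*g^2 - 4.62*g - 2.21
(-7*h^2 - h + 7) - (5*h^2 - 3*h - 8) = -12*h^2 + 2*h + 15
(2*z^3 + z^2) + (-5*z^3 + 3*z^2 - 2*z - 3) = -3*z^3 + 4*z^2 - 2*z - 3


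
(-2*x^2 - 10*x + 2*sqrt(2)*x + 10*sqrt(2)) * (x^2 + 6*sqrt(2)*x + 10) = -2*x^4 - 10*sqrt(2)*x^3 - 10*x^3 - 50*sqrt(2)*x^2 + 4*x^2 + 20*x + 20*sqrt(2)*x + 100*sqrt(2)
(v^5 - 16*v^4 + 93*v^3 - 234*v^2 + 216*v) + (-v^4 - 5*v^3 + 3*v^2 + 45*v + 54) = v^5 - 17*v^4 + 88*v^3 - 231*v^2 + 261*v + 54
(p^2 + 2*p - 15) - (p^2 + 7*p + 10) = -5*p - 25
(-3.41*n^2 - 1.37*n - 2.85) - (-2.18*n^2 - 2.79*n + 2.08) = -1.23*n^2 + 1.42*n - 4.93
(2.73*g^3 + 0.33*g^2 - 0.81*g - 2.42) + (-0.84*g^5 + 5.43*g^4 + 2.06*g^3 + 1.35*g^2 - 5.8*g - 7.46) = -0.84*g^5 + 5.43*g^4 + 4.79*g^3 + 1.68*g^2 - 6.61*g - 9.88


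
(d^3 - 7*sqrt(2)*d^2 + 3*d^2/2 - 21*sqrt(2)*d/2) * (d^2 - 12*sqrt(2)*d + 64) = d^5 - 19*sqrt(2)*d^4 + 3*d^4/2 - 57*sqrt(2)*d^3/2 + 232*d^3 - 448*sqrt(2)*d^2 + 348*d^2 - 672*sqrt(2)*d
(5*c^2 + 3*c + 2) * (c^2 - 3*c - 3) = 5*c^4 - 12*c^3 - 22*c^2 - 15*c - 6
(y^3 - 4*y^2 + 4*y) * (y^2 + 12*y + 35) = y^5 + 8*y^4 - 9*y^3 - 92*y^2 + 140*y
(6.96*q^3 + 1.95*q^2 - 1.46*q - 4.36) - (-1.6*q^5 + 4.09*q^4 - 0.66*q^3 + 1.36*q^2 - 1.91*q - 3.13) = 1.6*q^5 - 4.09*q^4 + 7.62*q^3 + 0.59*q^2 + 0.45*q - 1.23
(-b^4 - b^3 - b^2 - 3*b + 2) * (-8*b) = 8*b^5 + 8*b^4 + 8*b^3 + 24*b^2 - 16*b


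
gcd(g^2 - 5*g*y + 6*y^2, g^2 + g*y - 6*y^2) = -g + 2*y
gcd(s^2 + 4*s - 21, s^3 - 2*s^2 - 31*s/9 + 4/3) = s - 3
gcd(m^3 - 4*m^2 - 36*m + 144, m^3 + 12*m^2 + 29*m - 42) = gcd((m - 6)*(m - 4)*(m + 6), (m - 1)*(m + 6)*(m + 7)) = m + 6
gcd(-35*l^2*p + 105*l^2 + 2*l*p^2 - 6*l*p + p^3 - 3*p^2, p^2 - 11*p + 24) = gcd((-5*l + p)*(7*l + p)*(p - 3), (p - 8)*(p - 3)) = p - 3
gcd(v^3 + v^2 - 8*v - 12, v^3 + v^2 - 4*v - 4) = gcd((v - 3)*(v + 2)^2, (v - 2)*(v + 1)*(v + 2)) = v + 2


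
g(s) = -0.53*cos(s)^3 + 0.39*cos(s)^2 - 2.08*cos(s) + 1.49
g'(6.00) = -0.78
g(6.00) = -0.62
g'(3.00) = 0.62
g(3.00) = 4.45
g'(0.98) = 1.78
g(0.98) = 0.36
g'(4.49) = -2.27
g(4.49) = 1.97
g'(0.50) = 1.26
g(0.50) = -0.39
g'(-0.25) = -0.70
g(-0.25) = -0.64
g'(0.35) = 0.94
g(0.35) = -0.56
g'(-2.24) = -2.49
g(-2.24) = 3.06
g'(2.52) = 2.19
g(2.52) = 3.72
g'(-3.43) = 1.22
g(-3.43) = 4.31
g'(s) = 1.59*sin(s)*cos(s)^2 - 0.78*sin(s)*cos(s) + 2.08*sin(s)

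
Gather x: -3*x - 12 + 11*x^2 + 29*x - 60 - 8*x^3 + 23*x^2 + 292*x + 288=-8*x^3 + 34*x^2 + 318*x + 216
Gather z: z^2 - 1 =z^2 - 1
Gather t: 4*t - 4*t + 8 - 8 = 0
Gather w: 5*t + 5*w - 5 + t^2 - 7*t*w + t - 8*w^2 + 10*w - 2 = t^2 + 6*t - 8*w^2 + w*(15 - 7*t) - 7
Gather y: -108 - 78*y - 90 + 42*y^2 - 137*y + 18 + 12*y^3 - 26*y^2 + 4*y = 12*y^3 + 16*y^2 - 211*y - 180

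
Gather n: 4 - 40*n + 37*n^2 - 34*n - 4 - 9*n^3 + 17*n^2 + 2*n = -9*n^3 + 54*n^2 - 72*n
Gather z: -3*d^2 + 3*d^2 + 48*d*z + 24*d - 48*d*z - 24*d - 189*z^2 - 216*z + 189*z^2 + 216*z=0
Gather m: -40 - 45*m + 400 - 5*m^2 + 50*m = -5*m^2 + 5*m + 360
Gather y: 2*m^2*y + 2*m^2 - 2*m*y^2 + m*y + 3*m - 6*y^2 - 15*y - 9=2*m^2 + 3*m + y^2*(-2*m - 6) + y*(2*m^2 + m - 15) - 9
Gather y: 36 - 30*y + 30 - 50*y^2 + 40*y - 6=-50*y^2 + 10*y + 60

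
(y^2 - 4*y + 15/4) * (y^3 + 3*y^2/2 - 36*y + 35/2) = y^5 - 5*y^4/2 - 153*y^3/4 + 1337*y^2/8 - 205*y + 525/8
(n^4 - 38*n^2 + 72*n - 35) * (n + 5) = n^5 + 5*n^4 - 38*n^3 - 118*n^2 + 325*n - 175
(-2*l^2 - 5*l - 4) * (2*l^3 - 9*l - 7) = -4*l^5 - 10*l^4 + 10*l^3 + 59*l^2 + 71*l + 28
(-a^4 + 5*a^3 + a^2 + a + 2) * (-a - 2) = a^5 - 3*a^4 - 11*a^3 - 3*a^2 - 4*a - 4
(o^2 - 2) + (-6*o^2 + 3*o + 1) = -5*o^2 + 3*o - 1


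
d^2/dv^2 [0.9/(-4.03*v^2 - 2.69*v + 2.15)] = (29.23362*v^2 + 19.51326*v - 0.9*(8.06*v + 2.69)*(16.12*v + 5.38) - 15.5961)/(4.03*v^2 + 2.69*v - 2.15)^3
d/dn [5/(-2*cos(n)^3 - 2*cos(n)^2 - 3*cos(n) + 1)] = 20*(6*sin(n)^2 - 4*cos(n) - 9)*sin(n)/(9*cos(n) + 2*cos(2*n) + cos(3*n))^2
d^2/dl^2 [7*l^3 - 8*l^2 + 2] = 42*l - 16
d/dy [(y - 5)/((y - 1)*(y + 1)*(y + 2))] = (-2*y^3 + 13*y^2 + 20*y - 7)/(y^6 + 4*y^5 + 2*y^4 - 8*y^3 - 7*y^2 + 4*y + 4)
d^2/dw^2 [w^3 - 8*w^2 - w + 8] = 6*w - 16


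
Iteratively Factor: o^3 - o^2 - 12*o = (o + 3)*(o^2 - 4*o) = o*(o + 3)*(o - 4)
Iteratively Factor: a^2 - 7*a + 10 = (a - 2)*(a - 5)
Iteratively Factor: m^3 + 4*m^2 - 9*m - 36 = (m - 3)*(m^2 + 7*m + 12) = (m - 3)*(m + 3)*(m + 4)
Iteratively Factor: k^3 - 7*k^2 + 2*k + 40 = (k - 5)*(k^2 - 2*k - 8) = (k - 5)*(k - 4)*(k + 2)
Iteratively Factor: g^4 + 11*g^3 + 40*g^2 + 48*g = (g + 3)*(g^3 + 8*g^2 + 16*g) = g*(g + 3)*(g^2 + 8*g + 16) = g*(g + 3)*(g + 4)*(g + 4)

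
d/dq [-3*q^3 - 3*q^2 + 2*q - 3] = -9*q^2 - 6*q + 2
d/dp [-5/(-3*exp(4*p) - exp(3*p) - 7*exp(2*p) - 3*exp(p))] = 5*(-12*exp(3*p) - 3*exp(2*p) - 14*exp(p) - 3)*exp(-p)/(3*exp(3*p) + exp(2*p) + 7*exp(p) + 3)^2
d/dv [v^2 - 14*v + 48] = 2*v - 14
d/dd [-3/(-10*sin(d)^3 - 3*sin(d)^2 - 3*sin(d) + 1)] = 9*(-2*sin(d) + 5*cos(2*d) - 6)*cos(d)/(10*sin(d)^3 + 3*sin(d)^2 + 3*sin(d) - 1)^2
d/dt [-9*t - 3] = -9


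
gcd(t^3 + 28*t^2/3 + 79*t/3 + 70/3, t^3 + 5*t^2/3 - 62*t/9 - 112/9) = t^2 + 13*t/3 + 14/3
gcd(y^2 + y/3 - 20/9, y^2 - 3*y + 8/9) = 1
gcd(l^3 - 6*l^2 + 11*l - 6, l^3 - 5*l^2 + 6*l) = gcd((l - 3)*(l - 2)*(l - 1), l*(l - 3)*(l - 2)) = l^2 - 5*l + 6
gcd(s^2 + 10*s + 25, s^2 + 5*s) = s + 5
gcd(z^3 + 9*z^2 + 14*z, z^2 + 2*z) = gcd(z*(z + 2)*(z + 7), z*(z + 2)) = z^2 + 2*z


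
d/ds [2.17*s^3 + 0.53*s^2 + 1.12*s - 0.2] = 6.51*s^2 + 1.06*s + 1.12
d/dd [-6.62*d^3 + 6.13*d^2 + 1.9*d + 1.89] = -19.86*d^2 + 12.26*d + 1.9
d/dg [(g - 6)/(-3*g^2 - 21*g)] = (g^2 - 12*g - 42)/(3*g^2*(g^2 + 14*g + 49))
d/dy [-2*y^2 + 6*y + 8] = 6 - 4*y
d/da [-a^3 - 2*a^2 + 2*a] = -3*a^2 - 4*a + 2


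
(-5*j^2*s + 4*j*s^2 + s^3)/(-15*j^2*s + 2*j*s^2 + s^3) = (-j + s)/(-3*j + s)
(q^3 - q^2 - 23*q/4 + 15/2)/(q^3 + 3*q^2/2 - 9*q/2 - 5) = (q - 3/2)/(q + 1)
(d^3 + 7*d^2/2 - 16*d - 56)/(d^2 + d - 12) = (d^2 - d/2 - 14)/(d - 3)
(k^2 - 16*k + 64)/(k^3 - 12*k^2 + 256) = 1/(k + 4)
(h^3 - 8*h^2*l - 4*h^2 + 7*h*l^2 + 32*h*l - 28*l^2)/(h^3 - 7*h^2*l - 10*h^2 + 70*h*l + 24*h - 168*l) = (h - l)/(h - 6)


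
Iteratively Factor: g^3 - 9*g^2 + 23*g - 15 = (g - 5)*(g^2 - 4*g + 3) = (g - 5)*(g - 3)*(g - 1)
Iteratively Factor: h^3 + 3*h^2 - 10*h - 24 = (h + 2)*(h^2 + h - 12) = (h + 2)*(h + 4)*(h - 3)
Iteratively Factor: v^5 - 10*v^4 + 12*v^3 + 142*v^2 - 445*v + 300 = (v + 4)*(v^4 - 14*v^3 + 68*v^2 - 130*v + 75) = (v - 3)*(v + 4)*(v^3 - 11*v^2 + 35*v - 25) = (v - 3)*(v - 1)*(v + 4)*(v^2 - 10*v + 25) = (v - 5)*(v - 3)*(v - 1)*(v + 4)*(v - 5)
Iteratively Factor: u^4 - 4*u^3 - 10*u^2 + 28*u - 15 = (u + 3)*(u^3 - 7*u^2 + 11*u - 5) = (u - 5)*(u + 3)*(u^2 - 2*u + 1) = (u - 5)*(u - 1)*(u + 3)*(u - 1)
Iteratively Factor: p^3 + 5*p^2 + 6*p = (p + 3)*(p^2 + 2*p) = p*(p + 3)*(p + 2)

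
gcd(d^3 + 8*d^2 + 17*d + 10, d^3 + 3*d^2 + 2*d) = d^2 + 3*d + 2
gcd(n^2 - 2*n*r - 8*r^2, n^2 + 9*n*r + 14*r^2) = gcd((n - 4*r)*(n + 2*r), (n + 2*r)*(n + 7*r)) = n + 2*r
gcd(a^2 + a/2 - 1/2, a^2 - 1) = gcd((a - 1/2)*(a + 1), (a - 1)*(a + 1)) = a + 1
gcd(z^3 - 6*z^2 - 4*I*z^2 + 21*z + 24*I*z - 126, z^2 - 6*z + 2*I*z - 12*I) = z - 6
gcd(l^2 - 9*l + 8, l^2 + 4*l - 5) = l - 1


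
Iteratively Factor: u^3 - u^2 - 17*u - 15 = (u - 5)*(u^2 + 4*u + 3) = (u - 5)*(u + 1)*(u + 3)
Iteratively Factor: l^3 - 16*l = (l + 4)*(l^2 - 4*l) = l*(l + 4)*(l - 4)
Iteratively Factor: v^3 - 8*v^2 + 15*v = (v)*(v^2 - 8*v + 15) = v*(v - 5)*(v - 3)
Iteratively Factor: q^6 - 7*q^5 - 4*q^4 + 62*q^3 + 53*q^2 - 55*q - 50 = (q - 5)*(q^5 - 2*q^4 - 14*q^3 - 8*q^2 + 13*q + 10) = (q - 5)*(q + 1)*(q^4 - 3*q^3 - 11*q^2 + 3*q + 10) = (q - 5)*(q - 1)*(q + 1)*(q^3 - 2*q^2 - 13*q - 10) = (q - 5)^2*(q - 1)*(q + 1)*(q^2 + 3*q + 2) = (q - 5)^2*(q - 1)*(q + 1)^2*(q + 2)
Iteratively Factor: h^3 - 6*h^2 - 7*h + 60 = (h + 3)*(h^2 - 9*h + 20) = (h - 5)*(h + 3)*(h - 4)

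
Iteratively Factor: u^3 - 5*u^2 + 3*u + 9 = (u - 3)*(u^2 - 2*u - 3) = (u - 3)^2*(u + 1)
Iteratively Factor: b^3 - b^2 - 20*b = (b - 5)*(b^2 + 4*b) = (b - 5)*(b + 4)*(b)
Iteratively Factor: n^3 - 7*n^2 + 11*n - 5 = (n - 5)*(n^2 - 2*n + 1) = (n - 5)*(n - 1)*(n - 1)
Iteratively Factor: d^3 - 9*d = (d - 3)*(d^2 + 3*d) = d*(d - 3)*(d + 3)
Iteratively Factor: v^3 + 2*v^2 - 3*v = (v - 1)*(v^2 + 3*v) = v*(v - 1)*(v + 3)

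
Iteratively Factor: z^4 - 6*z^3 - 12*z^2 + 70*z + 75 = (z + 3)*(z^3 - 9*z^2 + 15*z + 25) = (z - 5)*(z + 3)*(z^2 - 4*z - 5) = (z - 5)*(z + 1)*(z + 3)*(z - 5)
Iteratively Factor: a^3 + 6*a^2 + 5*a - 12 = (a - 1)*(a^2 + 7*a + 12) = (a - 1)*(a + 3)*(a + 4)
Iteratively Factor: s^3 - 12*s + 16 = (s - 2)*(s^2 + 2*s - 8) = (s - 2)^2*(s + 4)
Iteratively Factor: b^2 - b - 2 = (b - 2)*(b + 1)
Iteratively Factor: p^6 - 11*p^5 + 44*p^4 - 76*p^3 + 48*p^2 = (p - 3)*(p^5 - 8*p^4 + 20*p^3 - 16*p^2) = (p - 3)*(p - 2)*(p^4 - 6*p^3 + 8*p^2) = p*(p - 3)*(p - 2)*(p^3 - 6*p^2 + 8*p) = p*(p - 4)*(p - 3)*(p - 2)*(p^2 - 2*p) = p^2*(p - 4)*(p - 3)*(p - 2)*(p - 2)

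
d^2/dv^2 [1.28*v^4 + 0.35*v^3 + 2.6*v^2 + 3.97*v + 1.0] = 15.36*v^2 + 2.1*v + 5.2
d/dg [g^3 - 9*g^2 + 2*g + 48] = 3*g^2 - 18*g + 2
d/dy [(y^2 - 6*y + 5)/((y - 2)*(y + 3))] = (7*y^2 - 22*y + 31)/(y^4 + 2*y^3 - 11*y^2 - 12*y + 36)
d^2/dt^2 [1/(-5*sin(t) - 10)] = (sin(t)^2 - 2*sin(t) - 2)/(5*(sin(t) + 2)^3)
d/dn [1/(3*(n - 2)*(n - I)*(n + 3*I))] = (-(n - 2)*(n - I) - (n - 2)*(n + 3*I) - (n - I)*(n + 3*I))/(3*(n - 2)^2*(n - I)^2*(n + 3*I)^2)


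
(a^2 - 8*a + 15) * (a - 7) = a^3 - 15*a^2 + 71*a - 105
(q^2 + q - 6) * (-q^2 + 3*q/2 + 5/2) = -q^4 + q^3/2 + 10*q^2 - 13*q/2 - 15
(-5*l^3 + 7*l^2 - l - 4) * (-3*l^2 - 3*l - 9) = 15*l^5 - 6*l^4 + 27*l^3 - 48*l^2 + 21*l + 36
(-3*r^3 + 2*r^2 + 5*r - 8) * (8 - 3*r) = 9*r^4 - 30*r^3 + r^2 + 64*r - 64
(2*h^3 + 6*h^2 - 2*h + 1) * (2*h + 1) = 4*h^4 + 14*h^3 + 2*h^2 + 1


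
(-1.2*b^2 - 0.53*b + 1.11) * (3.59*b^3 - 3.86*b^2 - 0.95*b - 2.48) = -4.308*b^5 + 2.7293*b^4 + 7.1707*b^3 - 0.8051*b^2 + 0.2599*b - 2.7528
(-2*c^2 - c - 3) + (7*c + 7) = -2*c^2 + 6*c + 4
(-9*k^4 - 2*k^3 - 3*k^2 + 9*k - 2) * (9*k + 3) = -81*k^5 - 45*k^4 - 33*k^3 + 72*k^2 + 9*k - 6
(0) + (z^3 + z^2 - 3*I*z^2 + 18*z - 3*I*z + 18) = z^3 + z^2 - 3*I*z^2 + 18*z - 3*I*z + 18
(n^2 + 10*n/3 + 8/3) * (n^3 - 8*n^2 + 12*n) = n^5 - 14*n^4/3 - 12*n^3 + 56*n^2/3 + 32*n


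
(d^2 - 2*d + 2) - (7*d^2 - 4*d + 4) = -6*d^2 + 2*d - 2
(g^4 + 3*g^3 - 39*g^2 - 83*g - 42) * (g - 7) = g^5 - 4*g^4 - 60*g^3 + 190*g^2 + 539*g + 294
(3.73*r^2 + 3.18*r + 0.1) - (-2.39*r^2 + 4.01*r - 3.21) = 6.12*r^2 - 0.83*r + 3.31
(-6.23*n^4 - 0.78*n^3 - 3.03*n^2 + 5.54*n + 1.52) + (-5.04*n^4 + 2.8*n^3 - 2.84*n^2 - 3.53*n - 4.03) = -11.27*n^4 + 2.02*n^3 - 5.87*n^2 + 2.01*n - 2.51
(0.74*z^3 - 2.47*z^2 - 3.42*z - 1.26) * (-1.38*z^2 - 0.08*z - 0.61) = -1.0212*z^5 + 3.3494*z^4 + 4.4658*z^3 + 3.5191*z^2 + 2.187*z + 0.7686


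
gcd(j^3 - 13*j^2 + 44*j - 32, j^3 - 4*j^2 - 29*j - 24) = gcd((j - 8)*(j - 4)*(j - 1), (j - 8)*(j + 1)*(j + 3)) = j - 8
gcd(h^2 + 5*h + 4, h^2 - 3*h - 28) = h + 4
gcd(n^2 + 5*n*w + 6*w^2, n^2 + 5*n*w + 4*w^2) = 1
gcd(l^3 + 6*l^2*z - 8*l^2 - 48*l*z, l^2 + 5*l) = l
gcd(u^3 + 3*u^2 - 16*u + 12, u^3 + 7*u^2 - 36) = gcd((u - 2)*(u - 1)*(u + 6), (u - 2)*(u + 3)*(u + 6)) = u^2 + 4*u - 12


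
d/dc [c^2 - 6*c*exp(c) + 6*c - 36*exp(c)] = -6*c*exp(c) + 2*c - 42*exp(c) + 6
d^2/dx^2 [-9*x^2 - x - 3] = -18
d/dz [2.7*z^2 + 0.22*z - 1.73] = 5.4*z + 0.22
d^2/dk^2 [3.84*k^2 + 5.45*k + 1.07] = 7.68000000000000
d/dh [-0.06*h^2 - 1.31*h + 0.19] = -0.12*h - 1.31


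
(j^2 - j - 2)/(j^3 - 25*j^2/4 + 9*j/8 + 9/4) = 8*(j^2 - j - 2)/(8*j^3 - 50*j^2 + 9*j + 18)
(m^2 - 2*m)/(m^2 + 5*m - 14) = m/(m + 7)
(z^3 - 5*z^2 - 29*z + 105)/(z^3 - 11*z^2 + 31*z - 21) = (z + 5)/(z - 1)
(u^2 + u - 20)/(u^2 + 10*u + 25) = (u - 4)/(u + 5)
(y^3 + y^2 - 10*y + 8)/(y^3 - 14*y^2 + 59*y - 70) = (y^2 + 3*y - 4)/(y^2 - 12*y + 35)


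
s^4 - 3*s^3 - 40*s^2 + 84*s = s*(s - 7)*(s - 2)*(s + 6)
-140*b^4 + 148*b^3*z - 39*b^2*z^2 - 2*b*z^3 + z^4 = (-5*b + z)*(-2*b + z)^2*(7*b + z)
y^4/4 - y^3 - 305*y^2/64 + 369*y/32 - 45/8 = (y/4 + 1)*(y - 6)*(y - 5/4)*(y - 3/4)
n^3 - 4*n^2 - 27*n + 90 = (n - 6)*(n - 3)*(n + 5)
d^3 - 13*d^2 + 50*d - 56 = (d - 7)*(d - 4)*(d - 2)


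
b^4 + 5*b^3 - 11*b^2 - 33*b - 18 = (b - 3)*(b + 1)^2*(b + 6)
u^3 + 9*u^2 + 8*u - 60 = (u - 2)*(u + 5)*(u + 6)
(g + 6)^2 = g^2 + 12*g + 36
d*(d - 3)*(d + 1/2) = d^3 - 5*d^2/2 - 3*d/2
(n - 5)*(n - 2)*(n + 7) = n^3 - 39*n + 70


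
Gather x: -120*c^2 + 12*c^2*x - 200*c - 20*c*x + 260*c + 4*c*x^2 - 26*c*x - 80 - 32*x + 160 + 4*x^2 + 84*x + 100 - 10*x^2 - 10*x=-120*c^2 + 60*c + x^2*(4*c - 6) + x*(12*c^2 - 46*c + 42) + 180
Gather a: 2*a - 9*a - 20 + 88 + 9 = 77 - 7*a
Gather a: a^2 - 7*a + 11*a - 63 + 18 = a^2 + 4*a - 45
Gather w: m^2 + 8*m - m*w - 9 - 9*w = m^2 + 8*m + w*(-m - 9) - 9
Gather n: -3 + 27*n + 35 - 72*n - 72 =-45*n - 40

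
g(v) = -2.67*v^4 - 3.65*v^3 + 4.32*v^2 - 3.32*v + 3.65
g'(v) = -10.68*v^3 - 10.95*v^2 + 8.64*v - 3.32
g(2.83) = -225.14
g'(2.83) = -308.63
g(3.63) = -589.66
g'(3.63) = -627.09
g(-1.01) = 12.39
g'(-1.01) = -12.21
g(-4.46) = -628.25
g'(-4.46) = 687.83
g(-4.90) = -986.14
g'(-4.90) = 947.93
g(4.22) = -1054.49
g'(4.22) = -964.48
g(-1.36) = 16.20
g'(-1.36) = -8.46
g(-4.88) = -967.31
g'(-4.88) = 934.92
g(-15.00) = -121824.55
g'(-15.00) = 33448.33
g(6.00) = -4109.47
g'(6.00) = -2652.56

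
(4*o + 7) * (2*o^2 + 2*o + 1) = 8*o^3 + 22*o^2 + 18*o + 7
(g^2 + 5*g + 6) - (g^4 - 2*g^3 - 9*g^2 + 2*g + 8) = -g^4 + 2*g^3 + 10*g^2 + 3*g - 2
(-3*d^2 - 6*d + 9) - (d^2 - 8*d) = -4*d^2 + 2*d + 9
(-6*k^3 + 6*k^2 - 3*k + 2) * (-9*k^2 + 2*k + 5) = 54*k^5 - 66*k^4 + 9*k^3 + 6*k^2 - 11*k + 10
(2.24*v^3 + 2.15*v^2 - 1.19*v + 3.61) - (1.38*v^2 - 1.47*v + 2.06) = 2.24*v^3 + 0.77*v^2 + 0.28*v + 1.55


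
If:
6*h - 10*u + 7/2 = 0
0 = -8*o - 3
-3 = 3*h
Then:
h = -1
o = -3/8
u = -1/4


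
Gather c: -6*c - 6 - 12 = -6*c - 18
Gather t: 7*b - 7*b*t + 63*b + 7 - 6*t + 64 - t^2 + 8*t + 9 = 70*b - t^2 + t*(2 - 7*b) + 80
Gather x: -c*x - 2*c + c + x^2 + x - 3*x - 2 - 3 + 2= -c + x^2 + x*(-c - 2) - 3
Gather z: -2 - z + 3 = 1 - z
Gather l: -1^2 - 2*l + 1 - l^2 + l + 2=-l^2 - l + 2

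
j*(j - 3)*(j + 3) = j^3 - 9*j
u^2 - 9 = (u - 3)*(u + 3)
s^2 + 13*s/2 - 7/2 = (s - 1/2)*(s + 7)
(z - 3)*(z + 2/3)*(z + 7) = z^3 + 14*z^2/3 - 55*z/3 - 14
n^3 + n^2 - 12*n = n*(n - 3)*(n + 4)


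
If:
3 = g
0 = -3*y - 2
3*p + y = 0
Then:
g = 3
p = 2/9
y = -2/3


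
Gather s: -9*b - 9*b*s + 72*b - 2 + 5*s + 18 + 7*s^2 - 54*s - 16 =63*b + 7*s^2 + s*(-9*b - 49)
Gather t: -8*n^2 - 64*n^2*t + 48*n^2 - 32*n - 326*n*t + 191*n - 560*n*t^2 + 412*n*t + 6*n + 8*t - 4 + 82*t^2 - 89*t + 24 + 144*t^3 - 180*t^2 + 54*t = 40*n^2 + 165*n + 144*t^3 + t^2*(-560*n - 98) + t*(-64*n^2 + 86*n - 27) + 20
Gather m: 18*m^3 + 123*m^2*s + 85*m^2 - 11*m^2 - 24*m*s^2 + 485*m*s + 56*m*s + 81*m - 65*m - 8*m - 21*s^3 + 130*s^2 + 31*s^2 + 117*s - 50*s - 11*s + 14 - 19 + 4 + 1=18*m^3 + m^2*(123*s + 74) + m*(-24*s^2 + 541*s + 8) - 21*s^3 + 161*s^2 + 56*s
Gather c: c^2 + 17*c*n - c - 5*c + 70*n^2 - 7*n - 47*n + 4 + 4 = c^2 + c*(17*n - 6) + 70*n^2 - 54*n + 8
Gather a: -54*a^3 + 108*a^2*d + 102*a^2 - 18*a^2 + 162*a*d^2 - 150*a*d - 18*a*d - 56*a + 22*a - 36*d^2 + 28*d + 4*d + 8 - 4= -54*a^3 + a^2*(108*d + 84) + a*(162*d^2 - 168*d - 34) - 36*d^2 + 32*d + 4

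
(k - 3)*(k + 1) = k^2 - 2*k - 3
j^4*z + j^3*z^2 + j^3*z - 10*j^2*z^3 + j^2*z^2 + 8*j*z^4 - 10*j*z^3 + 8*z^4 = (j - 2*z)*(j - z)*(j + 4*z)*(j*z + z)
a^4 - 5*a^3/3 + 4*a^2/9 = a^2*(a - 4/3)*(a - 1/3)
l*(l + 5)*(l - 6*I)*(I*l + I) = I*l^4 + 6*l^3 + 6*I*l^3 + 36*l^2 + 5*I*l^2 + 30*l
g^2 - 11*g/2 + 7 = (g - 7/2)*(g - 2)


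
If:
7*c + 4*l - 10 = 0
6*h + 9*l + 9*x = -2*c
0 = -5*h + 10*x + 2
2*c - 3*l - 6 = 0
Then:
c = 54/29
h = 474/1015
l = -22/29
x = 34/1015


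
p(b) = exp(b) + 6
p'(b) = exp(b)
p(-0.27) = 6.76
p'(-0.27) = 0.76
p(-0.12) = 6.89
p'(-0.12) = 0.89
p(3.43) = 36.88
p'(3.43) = 30.88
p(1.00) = 8.72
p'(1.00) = 2.72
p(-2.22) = 6.11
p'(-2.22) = 0.11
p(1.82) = 12.17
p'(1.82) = 6.17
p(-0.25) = 6.78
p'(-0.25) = 0.78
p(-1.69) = 6.18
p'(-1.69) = 0.18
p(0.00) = 7.00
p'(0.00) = 1.00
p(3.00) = 26.09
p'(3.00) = 20.09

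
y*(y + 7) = y^2 + 7*y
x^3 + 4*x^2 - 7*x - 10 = (x - 2)*(x + 1)*(x + 5)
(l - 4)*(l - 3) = l^2 - 7*l + 12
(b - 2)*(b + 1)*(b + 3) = b^3 + 2*b^2 - 5*b - 6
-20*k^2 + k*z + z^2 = (-4*k + z)*(5*k + z)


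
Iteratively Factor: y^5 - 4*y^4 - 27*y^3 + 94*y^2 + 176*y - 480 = (y - 2)*(y^4 - 2*y^3 - 31*y^2 + 32*y + 240) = (y - 2)*(y + 4)*(y^3 - 6*y^2 - 7*y + 60) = (y - 5)*(y - 2)*(y + 4)*(y^2 - y - 12) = (y - 5)*(y - 4)*(y - 2)*(y + 4)*(y + 3)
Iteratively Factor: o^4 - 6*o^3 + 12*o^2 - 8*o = (o)*(o^3 - 6*o^2 + 12*o - 8) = o*(o - 2)*(o^2 - 4*o + 4) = o*(o - 2)^2*(o - 2)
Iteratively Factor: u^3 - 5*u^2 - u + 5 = (u - 5)*(u^2 - 1) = (u - 5)*(u - 1)*(u + 1)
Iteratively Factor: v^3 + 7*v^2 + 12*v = (v + 4)*(v^2 + 3*v) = v*(v + 4)*(v + 3)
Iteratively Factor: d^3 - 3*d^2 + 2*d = (d - 1)*(d^2 - 2*d) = d*(d - 1)*(d - 2)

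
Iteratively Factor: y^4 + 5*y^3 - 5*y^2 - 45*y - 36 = (y - 3)*(y^3 + 8*y^2 + 19*y + 12) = (y - 3)*(y + 4)*(y^2 + 4*y + 3) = (y - 3)*(y + 1)*(y + 4)*(y + 3)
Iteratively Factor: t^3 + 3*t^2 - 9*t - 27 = (t + 3)*(t^2 - 9) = (t - 3)*(t + 3)*(t + 3)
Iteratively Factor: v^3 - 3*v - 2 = (v + 1)*(v^2 - v - 2) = (v + 1)^2*(v - 2)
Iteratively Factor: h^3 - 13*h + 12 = (h - 1)*(h^2 + h - 12) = (h - 3)*(h - 1)*(h + 4)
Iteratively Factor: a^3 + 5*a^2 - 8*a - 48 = (a - 3)*(a^2 + 8*a + 16) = (a - 3)*(a + 4)*(a + 4)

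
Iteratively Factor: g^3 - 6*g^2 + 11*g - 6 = (g - 2)*(g^2 - 4*g + 3) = (g - 3)*(g - 2)*(g - 1)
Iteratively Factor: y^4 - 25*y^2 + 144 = (y - 4)*(y^3 + 4*y^2 - 9*y - 36) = (y - 4)*(y + 3)*(y^2 + y - 12) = (y - 4)*(y + 3)*(y + 4)*(y - 3)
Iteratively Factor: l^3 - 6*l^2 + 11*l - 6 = (l - 3)*(l^2 - 3*l + 2) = (l - 3)*(l - 2)*(l - 1)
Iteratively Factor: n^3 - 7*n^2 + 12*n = (n - 3)*(n^2 - 4*n) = (n - 4)*(n - 3)*(n)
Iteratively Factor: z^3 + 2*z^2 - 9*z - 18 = (z + 3)*(z^2 - z - 6) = (z + 2)*(z + 3)*(z - 3)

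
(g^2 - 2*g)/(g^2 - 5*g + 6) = g/(g - 3)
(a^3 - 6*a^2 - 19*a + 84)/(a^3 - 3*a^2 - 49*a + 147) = (a + 4)/(a + 7)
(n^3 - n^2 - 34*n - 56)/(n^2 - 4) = (n^2 - 3*n - 28)/(n - 2)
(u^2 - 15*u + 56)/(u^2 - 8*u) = (u - 7)/u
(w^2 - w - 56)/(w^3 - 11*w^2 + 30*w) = (w^2 - w - 56)/(w*(w^2 - 11*w + 30))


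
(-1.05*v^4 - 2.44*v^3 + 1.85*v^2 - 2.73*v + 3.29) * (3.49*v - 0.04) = -3.6645*v^5 - 8.4736*v^4 + 6.5541*v^3 - 9.6017*v^2 + 11.5913*v - 0.1316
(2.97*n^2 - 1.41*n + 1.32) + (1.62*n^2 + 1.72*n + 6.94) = 4.59*n^2 + 0.31*n + 8.26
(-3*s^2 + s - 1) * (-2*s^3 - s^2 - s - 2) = 6*s^5 + s^4 + 4*s^3 + 6*s^2 - s + 2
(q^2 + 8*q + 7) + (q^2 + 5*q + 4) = 2*q^2 + 13*q + 11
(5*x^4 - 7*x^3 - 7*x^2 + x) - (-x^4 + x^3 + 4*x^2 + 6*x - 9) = 6*x^4 - 8*x^3 - 11*x^2 - 5*x + 9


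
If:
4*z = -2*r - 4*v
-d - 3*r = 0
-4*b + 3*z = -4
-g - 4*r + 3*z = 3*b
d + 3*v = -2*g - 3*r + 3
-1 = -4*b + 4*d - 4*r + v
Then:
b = 413/53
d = 378/53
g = 705/53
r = -126/53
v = -417/53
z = 480/53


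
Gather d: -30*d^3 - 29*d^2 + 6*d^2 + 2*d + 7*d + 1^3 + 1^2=-30*d^3 - 23*d^2 + 9*d + 2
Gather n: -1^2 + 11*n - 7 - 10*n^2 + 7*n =-10*n^2 + 18*n - 8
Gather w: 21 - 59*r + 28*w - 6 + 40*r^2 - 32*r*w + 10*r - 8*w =40*r^2 - 49*r + w*(20 - 32*r) + 15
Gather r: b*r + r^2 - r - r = r^2 + r*(b - 2)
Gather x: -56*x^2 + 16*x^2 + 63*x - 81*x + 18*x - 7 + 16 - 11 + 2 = -40*x^2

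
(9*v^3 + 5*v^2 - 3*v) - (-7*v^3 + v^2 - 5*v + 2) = 16*v^3 + 4*v^2 + 2*v - 2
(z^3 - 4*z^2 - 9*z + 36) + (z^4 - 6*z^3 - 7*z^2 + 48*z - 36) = z^4 - 5*z^3 - 11*z^2 + 39*z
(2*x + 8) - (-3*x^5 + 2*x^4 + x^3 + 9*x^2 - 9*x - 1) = 3*x^5 - 2*x^4 - x^3 - 9*x^2 + 11*x + 9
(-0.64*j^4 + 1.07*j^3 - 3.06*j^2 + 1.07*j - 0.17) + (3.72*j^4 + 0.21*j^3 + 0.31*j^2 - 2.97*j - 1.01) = 3.08*j^4 + 1.28*j^3 - 2.75*j^2 - 1.9*j - 1.18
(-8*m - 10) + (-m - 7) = -9*m - 17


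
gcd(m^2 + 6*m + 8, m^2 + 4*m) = m + 4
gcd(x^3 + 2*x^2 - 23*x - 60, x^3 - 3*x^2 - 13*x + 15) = x^2 - 2*x - 15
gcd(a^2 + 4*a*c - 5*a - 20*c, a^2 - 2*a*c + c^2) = 1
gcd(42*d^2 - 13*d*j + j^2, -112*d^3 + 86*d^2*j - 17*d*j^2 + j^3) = 7*d - j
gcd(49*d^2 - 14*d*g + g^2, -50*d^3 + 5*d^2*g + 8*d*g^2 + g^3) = 1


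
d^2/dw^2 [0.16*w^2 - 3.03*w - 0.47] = 0.320000000000000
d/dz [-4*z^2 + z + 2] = 1 - 8*z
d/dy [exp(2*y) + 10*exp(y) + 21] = 2*(exp(y) + 5)*exp(y)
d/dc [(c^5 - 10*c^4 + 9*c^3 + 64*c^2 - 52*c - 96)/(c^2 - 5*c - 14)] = (3*c^4 - 52*c^3 + 285*c^2 - 462*c + 62)/(c^2 - 14*c + 49)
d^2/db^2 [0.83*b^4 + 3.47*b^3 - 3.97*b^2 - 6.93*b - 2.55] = 9.96*b^2 + 20.82*b - 7.94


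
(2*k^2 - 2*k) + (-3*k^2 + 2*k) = -k^2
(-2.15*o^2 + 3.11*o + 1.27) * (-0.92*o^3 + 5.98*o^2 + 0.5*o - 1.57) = 1.978*o^5 - 15.7182*o^4 + 16.3544*o^3 + 12.5251*o^2 - 4.2477*o - 1.9939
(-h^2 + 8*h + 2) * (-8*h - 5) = 8*h^3 - 59*h^2 - 56*h - 10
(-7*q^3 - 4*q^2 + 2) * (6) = -42*q^3 - 24*q^2 + 12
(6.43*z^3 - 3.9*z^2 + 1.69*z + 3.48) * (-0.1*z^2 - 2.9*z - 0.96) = -0.643*z^5 - 18.257*z^4 + 4.9682*z^3 - 1.505*z^2 - 11.7144*z - 3.3408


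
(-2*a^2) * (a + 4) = -2*a^3 - 8*a^2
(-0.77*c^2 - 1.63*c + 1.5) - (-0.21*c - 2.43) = -0.77*c^2 - 1.42*c + 3.93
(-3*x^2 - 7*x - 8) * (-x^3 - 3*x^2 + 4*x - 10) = 3*x^5 + 16*x^4 + 17*x^3 + 26*x^2 + 38*x + 80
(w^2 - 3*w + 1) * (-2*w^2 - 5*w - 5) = -2*w^4 + w^3 + 8*w^2 + 10*w - 5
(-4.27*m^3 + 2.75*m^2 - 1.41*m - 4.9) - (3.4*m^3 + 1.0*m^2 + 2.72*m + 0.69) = -7.67*m^3 + 1.75*m^2 - 4.13*m - 5.59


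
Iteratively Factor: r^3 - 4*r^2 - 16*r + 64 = (r - 4)*(r^2 - 16) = (r - 4)*(r + 4)*(r - 4)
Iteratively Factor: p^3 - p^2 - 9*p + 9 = (p + 3)*(p^2 - 4*p + 3) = (p - 3)*(p + 3)*(p - 1)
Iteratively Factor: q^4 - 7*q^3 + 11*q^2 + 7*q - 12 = (q - 3)*(q^3 - 4*q^2 - q + 4) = (q - 3)*(q - 1)*(q^2 - 3*q - 4) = (q - 4)*(q - 3)*(q - 1)*(q + 1)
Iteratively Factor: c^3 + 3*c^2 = (c + 3)*(c^2) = c*(c + 3)*(c)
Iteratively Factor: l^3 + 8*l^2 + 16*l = (l + 4)*(l^2 + 4*l) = l*(l + 4)*(l + 4)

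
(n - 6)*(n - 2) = n^2 - 8*n + 12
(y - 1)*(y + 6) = y^2 + 5*y - 6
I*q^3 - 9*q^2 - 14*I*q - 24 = (q + 4*I)*(q + 6*I)*(I*q + 1)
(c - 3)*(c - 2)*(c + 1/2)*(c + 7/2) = c^4 - c^3 - 49*c^2/4 + 61*c/4 + 21/2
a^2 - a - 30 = (a - 6)*(a + 5)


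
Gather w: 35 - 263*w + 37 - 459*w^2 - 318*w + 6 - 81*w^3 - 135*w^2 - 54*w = -81*w^3 - 594*w^2 - 635*w + 78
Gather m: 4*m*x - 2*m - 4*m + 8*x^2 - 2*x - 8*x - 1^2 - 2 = m*(4*x - 6) + 8*x^2 - 10*x - 3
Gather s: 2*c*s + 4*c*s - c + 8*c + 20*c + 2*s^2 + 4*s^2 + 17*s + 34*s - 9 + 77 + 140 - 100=27*c + 6*s^2 + s*(6*c + 51) + 108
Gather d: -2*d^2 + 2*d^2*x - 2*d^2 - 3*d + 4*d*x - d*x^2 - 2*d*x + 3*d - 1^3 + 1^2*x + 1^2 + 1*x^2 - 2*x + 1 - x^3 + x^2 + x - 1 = d^2*(2*x - 4) + d*(-x^2 + 2*x) - x^3 + 2*x^2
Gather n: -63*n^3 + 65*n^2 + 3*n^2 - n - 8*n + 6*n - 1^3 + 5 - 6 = -63*n^3 + 68*n^2 - 3*n - 2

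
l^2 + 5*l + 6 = (l + 2)*(l + 3)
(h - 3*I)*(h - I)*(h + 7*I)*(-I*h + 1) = -I*h^4 + 4*h^3 - 22*I*h^2 + 4*h - 21*I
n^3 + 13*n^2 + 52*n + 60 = (n + 2)*(n + 5)*(n + 6)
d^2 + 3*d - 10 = (d - 2)*(d + 5)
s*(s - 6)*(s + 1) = s^3 - 5*s^2 - 6*s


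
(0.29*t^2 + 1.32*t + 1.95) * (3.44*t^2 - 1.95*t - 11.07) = 0.9976*t^4 + 3.9753*t^3 + 0.923700000000001*t^2 - 18.4149*t - 21.5865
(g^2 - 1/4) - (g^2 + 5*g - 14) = 55/4 - 5*g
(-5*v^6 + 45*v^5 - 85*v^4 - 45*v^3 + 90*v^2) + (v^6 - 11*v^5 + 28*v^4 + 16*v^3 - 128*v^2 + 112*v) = -4*v^6 + 34*v^5 - 57*v^4 - 29*v^3 - 38*v^2 + 112*v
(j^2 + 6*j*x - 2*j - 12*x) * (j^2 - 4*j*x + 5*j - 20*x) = j^4 + 2*j^3*x + 3*j^3 - 24*j^2*x^2 + 6*j^2*x - 10*j^2 - 72*j*x^2 - 20*j*x + 240*x^2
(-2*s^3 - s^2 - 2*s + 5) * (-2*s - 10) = 4*s^4 + 22*s^3 + 14*s^2 + 10*s - 50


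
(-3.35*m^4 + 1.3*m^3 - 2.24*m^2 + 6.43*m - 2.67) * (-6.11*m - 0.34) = 20.4685*m^5 - 6.804*m^4 + 13.2444*m^3 - 38.5257*m^2 + 14.1275*m + 0.9078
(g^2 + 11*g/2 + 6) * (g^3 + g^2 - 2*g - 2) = g^5 + 13*g^4/2 + 19*g^3/2 - 7*g^2 - 23*g - 12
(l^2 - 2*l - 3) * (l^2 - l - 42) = l^4 - 3*l^3 - 43*l^2 + 87*l + 126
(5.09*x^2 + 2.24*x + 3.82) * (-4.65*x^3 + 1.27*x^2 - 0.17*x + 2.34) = -23.6685*x^5 - 3.9517*x^4 - 15.7835*x^3 + 16.3812*x^2 + 4.5922*x + 8.9388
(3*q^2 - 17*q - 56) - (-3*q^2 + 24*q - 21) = 6*q^2 - 41*q - 35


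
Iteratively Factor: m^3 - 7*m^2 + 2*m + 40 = (m - 5)*(m^2 - 2*m - 8) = (m - 5)*(m + 2)*(m - 4)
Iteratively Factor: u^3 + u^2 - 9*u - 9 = (u + 3)*(u^2 - 2*u - 3) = (u + 1)*(u + 3)*(u - 3)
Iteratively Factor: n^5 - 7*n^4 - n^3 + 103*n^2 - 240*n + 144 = (n + 4)*(n^4 - 11*n^3 + 43*n^2 - 69*n + 36) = (n - 1)*(n + 4)*(n^3 - 10*n^2 + 33*n - 36) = (n - 4)*(n - 1)*(n + 4)*(n^2 - 6*n + 9) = (n - 4)*(n - 3)*(n - 1)*(n + 4)*(n - 3)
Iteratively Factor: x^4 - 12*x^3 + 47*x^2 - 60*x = (x - 5)*(x^3 - 7*x^2 + 12*x) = (x - 5)*(x - 4)*(x^2 - 3*x) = (x - 5)*(x - 4)*(x - 3)*(x)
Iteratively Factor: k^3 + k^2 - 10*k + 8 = (k + 4)*(k^2 - 3*k + 2) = (k - 1)*(k + 4)*(k - 2)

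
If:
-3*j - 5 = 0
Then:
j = -5/3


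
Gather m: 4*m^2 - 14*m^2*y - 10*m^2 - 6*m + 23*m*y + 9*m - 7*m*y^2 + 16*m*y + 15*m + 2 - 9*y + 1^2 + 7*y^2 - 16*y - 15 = m^2*(-14*y - 6) + m*(-7*y^2 + 39*y + 18) + 7*y^2 - 25*y - 12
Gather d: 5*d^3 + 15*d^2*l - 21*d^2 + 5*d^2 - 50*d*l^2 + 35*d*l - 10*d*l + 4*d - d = 5*d^3 + d^2*(15*l - 16) + d*(-50*l^2 + 25*l + 3)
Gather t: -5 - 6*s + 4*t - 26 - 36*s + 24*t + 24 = -42*s + 28*t - 7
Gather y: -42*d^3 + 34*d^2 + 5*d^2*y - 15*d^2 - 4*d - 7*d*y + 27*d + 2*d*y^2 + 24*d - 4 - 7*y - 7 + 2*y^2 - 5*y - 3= -42*d^3 + 19*d^2 + 47*d + y^2*(2*d + 2) + y*(5*d^2 - 7*d - 12) - 14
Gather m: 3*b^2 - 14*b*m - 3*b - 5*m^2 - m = 3*b^2 - 3*b - 5*m^2 + m*(-14*b - 1)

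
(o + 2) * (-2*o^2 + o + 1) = -2*o^3 - 3*o^2 + 3*o + 2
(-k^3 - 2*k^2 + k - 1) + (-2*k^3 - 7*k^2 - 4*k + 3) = -3*k^3 - 9*k^2 - 3*k + 2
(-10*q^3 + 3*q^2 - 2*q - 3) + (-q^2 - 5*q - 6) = -10*q^3 + 2*q^2 - 7*q - 9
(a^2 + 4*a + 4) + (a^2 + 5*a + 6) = 2*a^2 + 9*a + 10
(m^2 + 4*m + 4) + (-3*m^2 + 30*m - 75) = -2*m^2 + 34*m - 71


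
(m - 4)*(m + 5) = m^2 + m - 20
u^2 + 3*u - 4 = (u - 1)*(u + 4)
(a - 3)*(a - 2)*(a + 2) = a^3 - 3*a^2 - 4*a + 12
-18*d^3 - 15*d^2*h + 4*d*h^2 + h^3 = (-3*d + h)*(d + h)*(6*d + h)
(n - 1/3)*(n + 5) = n^2 + 14*n/3 - 5/3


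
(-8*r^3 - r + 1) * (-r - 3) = 8*r^4 + 24*r^3 + r^2 + 2*r - 3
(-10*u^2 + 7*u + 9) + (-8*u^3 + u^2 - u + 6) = -8*u^3 - 9*u^2 + 6*u + 15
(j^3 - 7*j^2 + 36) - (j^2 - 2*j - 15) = j^3 - 8*j^2 + 2*j + 51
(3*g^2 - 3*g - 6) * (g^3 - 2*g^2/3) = 3*g^5 - 5*g^4 - 4*g^3 + 4*g^2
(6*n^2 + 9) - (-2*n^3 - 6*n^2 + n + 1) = 2*n^3 + 12*n^2 - n + 8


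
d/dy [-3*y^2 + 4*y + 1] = 4 - 6*y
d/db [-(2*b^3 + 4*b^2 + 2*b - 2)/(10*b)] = -2*b/5 - 2/5 - 1/(5*b^2)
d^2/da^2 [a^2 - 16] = 2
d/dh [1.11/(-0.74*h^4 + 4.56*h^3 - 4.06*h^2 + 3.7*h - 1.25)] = (3.2856*h^3 - 15.1848*h^2 + 9.0132*h - 4.107)/(0.74*h^4 - 4.56*h^3 + 4.06*h^2 - 3.7*h + 1.25)^2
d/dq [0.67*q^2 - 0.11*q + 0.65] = 1.34*q - 0.11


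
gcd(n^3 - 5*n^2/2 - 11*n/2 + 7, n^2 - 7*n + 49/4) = n - 7/2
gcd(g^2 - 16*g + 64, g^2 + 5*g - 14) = 1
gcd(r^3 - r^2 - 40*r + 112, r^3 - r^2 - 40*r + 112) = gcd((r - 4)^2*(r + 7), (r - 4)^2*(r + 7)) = r^3 - r^2 - 40*r + 112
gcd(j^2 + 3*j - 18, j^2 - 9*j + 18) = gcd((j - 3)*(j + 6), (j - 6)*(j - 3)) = j - 3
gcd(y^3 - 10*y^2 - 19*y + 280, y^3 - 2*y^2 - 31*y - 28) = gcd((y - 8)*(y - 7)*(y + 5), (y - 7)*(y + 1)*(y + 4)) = y - 7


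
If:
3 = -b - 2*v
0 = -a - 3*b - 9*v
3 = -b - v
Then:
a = 9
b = -3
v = 0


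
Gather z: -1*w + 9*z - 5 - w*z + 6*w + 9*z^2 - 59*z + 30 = 5*w + 9*z^2 + z*(-w - 50) + 25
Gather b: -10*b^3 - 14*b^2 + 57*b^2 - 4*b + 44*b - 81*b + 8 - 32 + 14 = -10*b^3 + 43*b^2 - 41*b - 10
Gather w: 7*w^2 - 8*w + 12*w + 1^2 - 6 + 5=7*w^2 + 4*w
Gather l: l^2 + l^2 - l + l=2*l^2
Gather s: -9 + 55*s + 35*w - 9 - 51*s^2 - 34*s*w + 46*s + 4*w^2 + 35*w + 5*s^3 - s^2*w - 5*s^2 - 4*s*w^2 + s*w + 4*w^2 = 5*s^3 + s^2*(-w - 56) + s*(-4*w^2 - 33*w + 101) + 8*w^2 + 70*w - 18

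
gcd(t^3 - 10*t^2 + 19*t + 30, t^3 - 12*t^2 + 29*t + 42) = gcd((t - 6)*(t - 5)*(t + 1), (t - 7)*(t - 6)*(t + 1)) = t^2 - 5*t - 6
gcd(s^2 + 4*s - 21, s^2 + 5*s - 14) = s + 7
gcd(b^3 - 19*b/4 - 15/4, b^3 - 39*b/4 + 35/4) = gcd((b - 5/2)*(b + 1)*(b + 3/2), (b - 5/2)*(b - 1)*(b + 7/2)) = b - 5/2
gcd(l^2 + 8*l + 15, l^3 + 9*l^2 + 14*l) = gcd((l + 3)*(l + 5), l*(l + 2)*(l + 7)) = 1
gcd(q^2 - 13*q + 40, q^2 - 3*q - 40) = q - 8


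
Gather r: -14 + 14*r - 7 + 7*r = 21*r - 21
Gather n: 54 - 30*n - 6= 48 - 30*n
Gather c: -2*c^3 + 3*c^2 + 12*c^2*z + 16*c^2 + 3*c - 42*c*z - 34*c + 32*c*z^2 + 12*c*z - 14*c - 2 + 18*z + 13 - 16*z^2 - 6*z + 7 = -2*c^3 + c^2*(12*z + 19) + c*(32*z^2 - 30*z - 45) - 16*z^2 + 12*z + 18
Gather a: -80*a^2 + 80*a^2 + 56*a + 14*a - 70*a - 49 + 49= 0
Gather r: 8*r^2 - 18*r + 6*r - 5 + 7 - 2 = 8*r^2 - 12*r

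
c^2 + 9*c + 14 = (c + 2)*(c + 7)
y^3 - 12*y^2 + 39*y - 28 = (y - 7)*(y - 4)*(y - 1)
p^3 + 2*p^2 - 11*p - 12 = (p - 3)*(p + 1)*(p + 4)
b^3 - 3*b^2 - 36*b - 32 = (b - 8)*(b + 1)*(b + 4)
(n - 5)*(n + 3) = n^2 - 2*n - 15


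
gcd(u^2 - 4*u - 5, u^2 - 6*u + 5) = u - 5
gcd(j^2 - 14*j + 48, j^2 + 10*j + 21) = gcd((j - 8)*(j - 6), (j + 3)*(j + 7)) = 1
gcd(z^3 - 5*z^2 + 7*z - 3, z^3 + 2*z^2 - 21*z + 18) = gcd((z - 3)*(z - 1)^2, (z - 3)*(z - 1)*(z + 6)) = z^2 - 4*z + 3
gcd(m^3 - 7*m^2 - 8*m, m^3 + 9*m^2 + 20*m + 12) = m + 1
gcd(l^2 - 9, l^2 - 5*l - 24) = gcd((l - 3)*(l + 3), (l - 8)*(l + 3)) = l + 3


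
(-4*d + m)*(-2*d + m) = 8*d^2 - 6*d*m + m^2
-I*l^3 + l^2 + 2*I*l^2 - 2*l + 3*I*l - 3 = (l - 3)*(l + I)*(-I*l - I)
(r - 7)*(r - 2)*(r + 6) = r^3 - 3*r^2 - 40*r + 84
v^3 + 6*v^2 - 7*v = v*(v - 1)*(v + 7)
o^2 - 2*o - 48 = (o - 8)*(o + 6)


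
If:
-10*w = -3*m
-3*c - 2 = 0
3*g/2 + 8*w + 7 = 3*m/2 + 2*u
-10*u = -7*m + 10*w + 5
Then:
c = -2/3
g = -2*w/9 - 16/3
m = 10*w/3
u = 4*w/3 - 1/2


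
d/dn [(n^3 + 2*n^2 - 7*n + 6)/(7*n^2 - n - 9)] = (7*n^4 - 2*n^3 + 20*n^2 - 120*n + 69)/(49*n^4 - 14*n^3 - 125*n^2 + 18*n + 81)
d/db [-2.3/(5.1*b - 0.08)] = 11.73/(5.1*b - 0.08)^2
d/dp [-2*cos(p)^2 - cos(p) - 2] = (4*cos(p) + 1)*sin(p)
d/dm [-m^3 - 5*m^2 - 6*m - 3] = -3*m^2 - 10*m - 6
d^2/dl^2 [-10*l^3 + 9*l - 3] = -60*l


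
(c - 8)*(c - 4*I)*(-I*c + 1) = -I*c^3 - 3*c^2 + 8*I*c^2 + 24*c - 4*I*c + 32*I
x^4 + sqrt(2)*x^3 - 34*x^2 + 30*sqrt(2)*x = x*(x - 3*sqrt(2))*(x - sqrt(2))*(x + 5*sqrt(2))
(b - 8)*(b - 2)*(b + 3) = b^3 - 7*b^2 - 14*b + 48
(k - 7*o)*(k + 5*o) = k^2 - 2*k*o - 35*o^2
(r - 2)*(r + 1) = r^2 - r - 2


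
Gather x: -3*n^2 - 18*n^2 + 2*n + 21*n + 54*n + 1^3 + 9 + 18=-21*n^2 + 77*n + 28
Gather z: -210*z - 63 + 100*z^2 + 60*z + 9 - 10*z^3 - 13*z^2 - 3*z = -10*z^3 + 87*z^2 - 153*z - 54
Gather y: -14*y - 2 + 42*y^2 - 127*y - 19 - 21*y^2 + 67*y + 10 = 21*y^2 - 74*y - 11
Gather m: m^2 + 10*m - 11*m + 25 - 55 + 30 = m^2 - m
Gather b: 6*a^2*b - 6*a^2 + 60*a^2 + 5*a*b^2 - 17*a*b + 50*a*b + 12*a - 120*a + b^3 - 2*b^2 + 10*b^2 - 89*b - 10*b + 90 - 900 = 54*a^2 - 108*a + b^3 + b^2*(5*a + 8) + b*(6*a^2 + 33*a - 99) - 810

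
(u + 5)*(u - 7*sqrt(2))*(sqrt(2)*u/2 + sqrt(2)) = sqrt(2)*u^3/2 - 7*u^2 + 7*sqrt(2)*u^2/2 - 49*u + 5*sqrt(2)*u - 70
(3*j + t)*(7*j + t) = 21*j^2 + 10*j*t + t^2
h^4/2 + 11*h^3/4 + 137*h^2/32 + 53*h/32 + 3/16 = (h/2 + 1)*(h + 1/4)^2*(h + 3)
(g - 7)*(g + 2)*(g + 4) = g^3 - g^2 - 34*g - 56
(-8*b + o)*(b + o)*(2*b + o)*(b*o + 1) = -16*b^4*o - 22*b^3*o^2 - 16*b^3 - 5*b^2*o^3 - 22*b^2*o + b*o^4 - 5*b*o^2 + o^3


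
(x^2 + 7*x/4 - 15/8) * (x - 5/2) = x^3 - 3*x^2/4 - 25*x/4 + 75/16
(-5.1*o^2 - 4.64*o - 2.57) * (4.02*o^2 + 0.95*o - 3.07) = -20.502*o^4 - 23.4978*o^3 + 0.9176*o^2 + 11.8033*o + 7.8899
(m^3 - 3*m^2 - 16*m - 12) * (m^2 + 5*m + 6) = m^5 + 2*m^4 - 25*m^3 - 110*m^2 - 156*m - 72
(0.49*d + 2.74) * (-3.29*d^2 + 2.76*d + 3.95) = -1.6121*d^3 - 7.6622*d^2 + 9.4979*d + 10.823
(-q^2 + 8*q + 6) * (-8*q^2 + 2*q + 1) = 8*q^4 - 66*q^3 - 33*q^2 + 20*q + 6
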